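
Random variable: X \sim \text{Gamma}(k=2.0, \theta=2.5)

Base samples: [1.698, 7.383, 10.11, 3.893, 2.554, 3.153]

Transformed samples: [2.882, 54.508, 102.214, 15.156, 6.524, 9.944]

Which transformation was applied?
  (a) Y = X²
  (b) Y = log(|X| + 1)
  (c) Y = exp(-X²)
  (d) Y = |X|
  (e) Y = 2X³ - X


Checking option (a) Y = X²:
  X = 1.698 -> Y = 2.882 ✓
  X = 7.383 -> Y = 54.508 ✓
  X = 10.11 -> Y = 102.214 ✓
All samples match this transformation.

(a) X²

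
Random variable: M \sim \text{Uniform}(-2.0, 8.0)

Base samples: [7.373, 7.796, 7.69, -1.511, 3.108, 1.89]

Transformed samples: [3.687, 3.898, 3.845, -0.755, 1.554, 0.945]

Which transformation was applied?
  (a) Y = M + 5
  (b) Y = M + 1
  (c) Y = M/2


Checking option (c) Y = M/2:
  M = 7.373 -> Y = 3.687 ✓
  M = 7.796 -> Y = 3.898 ✓
  M = 7.69 -> Y = 3.845 ✓
All samples match this transformation.

(c) M/2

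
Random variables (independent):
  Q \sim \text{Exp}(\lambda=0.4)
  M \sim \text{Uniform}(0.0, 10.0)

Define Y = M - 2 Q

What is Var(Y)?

For independent RVs: Var(aX + bY) = a²Var(X) + b²Var(Y)
Var(Q) = 6.25
Var(M) = 8.3333333
Var(Y) = (-2)²*6.25 + 1²*8.3333333
= 4*6.25 + 1*8.3333333 = 33.333333

33.333333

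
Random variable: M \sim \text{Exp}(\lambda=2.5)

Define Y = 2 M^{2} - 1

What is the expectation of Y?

E[Y] = 2*E[M²] - 1
E[M] = 0.4
E[M²] = Var(M) + (E[M])² = 0.16 + 0.16 = 0.32
E[Y] = 2*0.32 - 1 = -0.36

-0.36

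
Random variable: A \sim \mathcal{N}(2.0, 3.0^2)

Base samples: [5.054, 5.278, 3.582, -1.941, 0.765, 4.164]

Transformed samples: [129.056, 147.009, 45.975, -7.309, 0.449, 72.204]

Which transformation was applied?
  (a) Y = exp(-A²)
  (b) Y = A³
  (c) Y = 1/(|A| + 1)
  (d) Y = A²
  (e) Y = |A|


Checking option (b) Y = A³:
  A = 5.054 -> Y = 129.056 ✓
  A = 5.278 -> Y = 147.009 ✓
  A = 3.582 -> Y = 45.975 ✓
All samples match this transformation.

(b) A³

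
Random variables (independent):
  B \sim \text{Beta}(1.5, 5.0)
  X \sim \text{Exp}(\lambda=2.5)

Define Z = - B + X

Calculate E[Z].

E[Z] = -1*E[B] + 1*E[X]
E[B] = 0.23076923
E[X] = 0.4
E[Z] = -1*0.23076923 + 1*0.4 = 0.16923077

0.16923077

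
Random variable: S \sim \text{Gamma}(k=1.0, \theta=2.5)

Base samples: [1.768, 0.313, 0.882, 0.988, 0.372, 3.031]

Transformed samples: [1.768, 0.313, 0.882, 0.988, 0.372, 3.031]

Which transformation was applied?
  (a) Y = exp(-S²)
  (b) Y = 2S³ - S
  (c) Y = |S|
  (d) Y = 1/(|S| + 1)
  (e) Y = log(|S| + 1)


Checking option (c) Y = |S|:
  S = 1.768 -> Y = 1.768 ✓
  S = 0.313 -> Y = 0.313 ✓
  S = 0.882 -> Y = 0.882 ✓
All samples match this transformation.

(c) |S|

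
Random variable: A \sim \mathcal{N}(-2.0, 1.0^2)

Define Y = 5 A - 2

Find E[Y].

For Y = 5A - 2:
E[Y] = 5 * E[A] - 2
E[A] = -2.0 = -2
E[Y] = 5 * (-2) - 2 = -12

-12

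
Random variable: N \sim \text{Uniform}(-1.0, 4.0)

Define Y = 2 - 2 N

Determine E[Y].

For Y = -2N + 2:
E[Y] = -2 * E[N] + 2
E[N] = (-1 + 4)/2 = 1.5
E[Y] = -2 * 1.5 + 2 = -1

-1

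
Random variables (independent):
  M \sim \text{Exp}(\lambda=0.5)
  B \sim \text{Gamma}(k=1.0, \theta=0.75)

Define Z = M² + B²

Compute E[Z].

E[Z] = E[M²] + E[B²]
E[M²] = Var(M) + E[M]² = 4 + 4 = 8
E[B²] = Var(B) + E[B]² = 0.5625 + 0.5625 = 1.125
E[Z] = 8 + 1.125 = 9.125

9.125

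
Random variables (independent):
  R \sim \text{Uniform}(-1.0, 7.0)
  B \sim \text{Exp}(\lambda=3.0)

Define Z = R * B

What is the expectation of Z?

For independent RVs: E[XY] = E[X]*E[Y]
E[R] = 3
E[B] = 0.33333333
E[Z] = 3 * 0.33333333 = 1

1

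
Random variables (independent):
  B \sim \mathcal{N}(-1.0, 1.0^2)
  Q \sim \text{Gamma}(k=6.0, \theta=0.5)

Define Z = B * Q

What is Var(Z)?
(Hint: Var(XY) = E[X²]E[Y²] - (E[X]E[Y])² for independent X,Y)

Var(XY) = E[X²]E[Y²] - (E[X]E[Y])²
E[B] = -1, Var(B) = 1
E[Q] = 3, Var(Q) = 1.5
E[B²] = 1 + (-1)² = 2
E[Q²] = 1.5 + 3² = 10.5
Var(Z) = 2*10.5 - (-1*3)²
= 21 - 9 = 12

12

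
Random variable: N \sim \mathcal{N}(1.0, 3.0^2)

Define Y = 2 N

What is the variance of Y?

For Y = aN + b: Var(Y) = a² * Var(N)
Var(N) = 3.0^2 = 9
Var(Y) = 2² * 9 = 4 * 9 = 36

36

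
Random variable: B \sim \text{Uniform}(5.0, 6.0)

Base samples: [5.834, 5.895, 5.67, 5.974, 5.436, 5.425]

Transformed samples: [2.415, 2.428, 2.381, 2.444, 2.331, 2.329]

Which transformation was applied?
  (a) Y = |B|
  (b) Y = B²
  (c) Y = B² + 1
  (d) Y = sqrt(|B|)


Checking option (d) Y = sqrt(|B|):
  B = 5.834 -> Y = 2.415 ✓
  B = 5.895 -> Y = 2.428 ✓
  B = 5.67 -> Y = 2.381 ✓
All samples match this transformation.

(d) sqrt(|B|)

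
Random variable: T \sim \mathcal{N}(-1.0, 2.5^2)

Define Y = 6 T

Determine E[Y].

For Y = 6T:
E[Y] = 6 * E[T]
E[T] = -1.0 = -1
E[Y] = 6 * (-1) = -6

-6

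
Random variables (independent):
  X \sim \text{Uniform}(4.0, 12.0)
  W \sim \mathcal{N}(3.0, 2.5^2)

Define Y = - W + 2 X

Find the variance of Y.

For independent RVs: Var(aX + bY) = a²Var(X) + b²Var(Y)
Var(X) = 5.3333333
Var(W) = 6.25
Var(Y) = 2²*5.3333333 + (-1)²*6.25
= 4*5.3333333 + 1*6.25 = 27.583333

27.583333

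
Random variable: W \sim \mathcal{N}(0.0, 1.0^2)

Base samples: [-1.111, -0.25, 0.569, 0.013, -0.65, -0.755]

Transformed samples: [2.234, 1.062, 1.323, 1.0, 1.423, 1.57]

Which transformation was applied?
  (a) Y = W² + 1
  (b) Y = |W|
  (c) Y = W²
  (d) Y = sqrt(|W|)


Checking option (a) Y = W² + 1:
  W = -1.111 -> Y = 2.234 ✓
  W = -0.25 -> Y = 1.062 ✓
  W = 0.569 -> Y = 1.323 ✓
All samples match this transformation.

(a) W² + 1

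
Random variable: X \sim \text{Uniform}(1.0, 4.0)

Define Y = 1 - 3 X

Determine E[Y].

For Y = -3X + 1:
E[Y] = -3 * E[X] + 1
E[X] = (1 + 4)/2 = 2.5
E[Y] = -3 * 2.5 + 1 = -6.5

-6.5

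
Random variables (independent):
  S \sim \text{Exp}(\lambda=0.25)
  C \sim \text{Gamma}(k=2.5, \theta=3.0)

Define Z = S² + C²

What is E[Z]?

E[Z] = E[S²] + E[C²]
E[S²] = Var(S) + E[S]² = 16 + 16 = 32
E[C²] = Var(C) + E[C]² = 22.5 + 56.25 = 78.75
E[Z] = 32 + 78.75 = 110.75

110.75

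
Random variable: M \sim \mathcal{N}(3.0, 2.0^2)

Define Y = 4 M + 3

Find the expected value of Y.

For Y = 4M + 3:
E[Y] = 4 * E[M] + 3
E[M] = 3.0 = 3
E[Y] = 4 * 3 + 3 = 15

15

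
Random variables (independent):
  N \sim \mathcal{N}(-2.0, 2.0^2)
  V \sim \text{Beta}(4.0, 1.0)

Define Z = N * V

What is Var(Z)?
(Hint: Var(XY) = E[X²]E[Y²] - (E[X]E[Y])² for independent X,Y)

Var(XY) = E[X²]E[Y²] - (E[X]E[Y])²
E[N] = -2, Var(N) = 4
E[V] = 0.8, Var(V) = 0.026666667
E[N²] = 4 + (-2)² = 8
E[V²] = 0.026666667 + 0.8² = 0.66666667
Var(Z) = 8*0.66666667 - (-2*0.8)²
= 5.3333333 - 2.56 = 2.7733333

2.7733333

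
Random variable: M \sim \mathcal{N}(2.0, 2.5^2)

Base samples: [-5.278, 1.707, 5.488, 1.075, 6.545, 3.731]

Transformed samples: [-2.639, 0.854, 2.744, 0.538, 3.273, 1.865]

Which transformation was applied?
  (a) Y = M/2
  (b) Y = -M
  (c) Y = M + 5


Checking option (a) Y = M/2:
  M = -5.278 -> Y = -2.639 ✓
  M = 1.707 -> Y = 0.854 ✓
  M = 5.488 -> Y = 2.744 ✓
All samples match this transformation.

(a) M/2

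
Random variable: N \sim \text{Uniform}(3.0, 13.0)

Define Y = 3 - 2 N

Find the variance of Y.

For Y = aN + b: Var(Y) = a² * Var(N)
Var(N) = (13 - 3)^2/12 = 8.3333333
Var(Y) = (-2)² * 8.3333333 = 4 * 8.3333333 = 33.333333

33.333333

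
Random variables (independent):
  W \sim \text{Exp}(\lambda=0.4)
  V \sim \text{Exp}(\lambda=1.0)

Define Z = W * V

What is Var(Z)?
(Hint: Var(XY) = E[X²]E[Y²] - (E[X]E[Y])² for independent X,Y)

Var(XY) = E[X²]E[Y²] - (E[X]E[Y])²
E[W] = 2.5, Var(W) = 6.25
E[V] = 1, Var(V) = 1
E[W²] = 6.25 + 2.5² = 12.5
E[V²] = 1 + 1² = 2
Var(Z) = 12.5*2 - (2.5*1)²
= 25 - 6.25 = 18.75

18.75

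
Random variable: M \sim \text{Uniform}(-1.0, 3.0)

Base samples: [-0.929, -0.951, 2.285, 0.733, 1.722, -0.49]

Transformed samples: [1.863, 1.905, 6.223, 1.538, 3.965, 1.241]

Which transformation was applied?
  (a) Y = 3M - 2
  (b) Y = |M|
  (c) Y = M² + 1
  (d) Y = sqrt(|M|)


Checking option (c) Y = M² + 1:
  M = -0.929 -> Y = 1.863 ✓
  M = -0.951 -> Y = 1.905 ✓
  M = 2.285 -> Y = 6.223 ✓
All samples match this transformation.

(c) M² + 1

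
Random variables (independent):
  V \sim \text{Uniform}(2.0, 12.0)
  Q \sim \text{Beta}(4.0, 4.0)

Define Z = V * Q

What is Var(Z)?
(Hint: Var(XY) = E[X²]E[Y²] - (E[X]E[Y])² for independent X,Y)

Var(XY) = E[X²]E[Y²] - (E[X]E[Y])²
E[V] = 7, Var(V) = 8.3333333
E[Q] = 0.5, Var(Q) = 0.027777778
E[V²] = 8.3333333 + 7² = 57.333333
E[Q²] = 0.027777778 + 0.5² = 0.27777778
Var(Z) = 57.333333*0.27777778 - (7*0.5)²
= 15.925926 - 12.25 = 3.6759259

3.6759259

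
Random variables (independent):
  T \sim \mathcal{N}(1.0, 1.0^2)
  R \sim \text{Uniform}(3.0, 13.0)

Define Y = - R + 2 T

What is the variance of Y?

For independent RVs: Var(aX + bY) = a²Var(X) + b²Var(Y)
Var(T) = 1
Var(R) = 8.3333333
Var(Y) = 2²*1 + (-1)²*8.3333333
= 4*1 + 1*8.3333333 = 12.333333

12.333333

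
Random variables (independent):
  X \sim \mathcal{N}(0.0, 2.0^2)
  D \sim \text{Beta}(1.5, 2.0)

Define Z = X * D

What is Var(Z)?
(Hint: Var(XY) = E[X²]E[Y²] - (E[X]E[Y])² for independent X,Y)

Var(XY) = E[X²]E[Y²] - (E[X]E[Y])²
E[X] = 0, Var(X) = 4
E[D] = 0.42857143, Var(D) = 0.054421769
E[X²] = 4 + 0² = 4
E[D²] = 0.054421769 + 0.42857143² = 0.23809524
Var(Z) = 4*0.23809524 - (0*0.42857143)²
= 0.95238095 - 0 = 0.95238095

0.95238095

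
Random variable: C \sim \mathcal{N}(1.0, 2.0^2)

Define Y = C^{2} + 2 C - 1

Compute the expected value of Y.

E[Y] = 1*E[C²] + 2*E[C] - 1
E[C] = 1
E[C²] = Var(C) + (E[C])² = 4 + 1 = 5
E[Y] = 1*5 + 2*1 - 1 = 6

6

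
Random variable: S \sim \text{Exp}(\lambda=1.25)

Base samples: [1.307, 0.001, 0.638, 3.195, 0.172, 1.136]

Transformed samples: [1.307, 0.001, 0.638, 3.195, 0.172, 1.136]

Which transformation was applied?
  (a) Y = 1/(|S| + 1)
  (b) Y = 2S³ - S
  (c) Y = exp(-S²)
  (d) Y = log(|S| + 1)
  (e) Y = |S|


Checking option (e) Y = |S|:
  S = 1.307 -> Y = 1.307 ✓
  S = 0.001 -> Y = 0.001 ✓
  S = 0.638 -> Y = 0.638 ✓
All samples match this transformation.

(e) |S|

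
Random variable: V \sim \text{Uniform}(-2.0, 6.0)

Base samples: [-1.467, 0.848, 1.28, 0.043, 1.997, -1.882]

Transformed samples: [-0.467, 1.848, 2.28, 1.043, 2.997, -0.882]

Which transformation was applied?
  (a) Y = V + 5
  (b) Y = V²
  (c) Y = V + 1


Checking option (c) Y = V + 1:
  V = -1.467 -> Y = -0.467 ✓
  V = 0.848 -> Y = 1.848 ✓
  V = 1.28 -> Y = 2.28 ✓
All samples match this transformation.

(c) V + 1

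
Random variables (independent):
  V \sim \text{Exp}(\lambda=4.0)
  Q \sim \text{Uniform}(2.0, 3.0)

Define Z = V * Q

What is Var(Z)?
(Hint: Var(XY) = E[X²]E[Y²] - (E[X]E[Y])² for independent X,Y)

Var(XY) = E[X²]E[Y²] - (E[X]E[Y])²
E[V] = 0.25, Var(V) = 0.0625
E[Q] = 2.5, Var(Q) = 0.083333333
E[V²] = 0.0625 + 0.25² = 0.125
E[Q²] = 0.083333333 + 2.5² = 6.3333333
Var(Z) = 0.125*6.3333333 - (0.25*2.5)²
= 0.79166667 - 0.390625 = 0.40104167

0.40104167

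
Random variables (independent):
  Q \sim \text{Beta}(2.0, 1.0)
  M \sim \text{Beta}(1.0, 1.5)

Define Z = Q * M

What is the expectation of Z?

For independent RVs: E[XY] = E[X]*E[Y]
E[Q] = 0.66666667
E[M] = 0.4
E[Z] = 0.66666667 * 0.4 = 0.26666667

0.26666667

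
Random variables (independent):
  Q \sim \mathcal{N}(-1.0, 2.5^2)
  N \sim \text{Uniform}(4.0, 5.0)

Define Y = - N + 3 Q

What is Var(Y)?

For independent RVs: Var(aX + bY) = a²Var(X) + b²Var(Y)
Var(Q) = 6.25
Var(N) = 0.083333333
Var(Y) = 3²*6.25 + (-1)²*0.083333333
= 9*6.25 + 1*0.083333333 = 56.333333

56.333333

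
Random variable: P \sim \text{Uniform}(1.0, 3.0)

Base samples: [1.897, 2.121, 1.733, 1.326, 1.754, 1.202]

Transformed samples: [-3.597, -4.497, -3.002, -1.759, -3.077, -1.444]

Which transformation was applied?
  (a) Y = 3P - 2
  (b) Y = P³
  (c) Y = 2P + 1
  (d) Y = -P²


Checking option (d) Y = -P²:
  P = 1.897 -> Y = -3.597 ✓
  P = 2.121 -> Y = -4.497 ✓
  P = 1.733 -> Y = -3.002 ✓
All samples match this transformation.

(d) -P²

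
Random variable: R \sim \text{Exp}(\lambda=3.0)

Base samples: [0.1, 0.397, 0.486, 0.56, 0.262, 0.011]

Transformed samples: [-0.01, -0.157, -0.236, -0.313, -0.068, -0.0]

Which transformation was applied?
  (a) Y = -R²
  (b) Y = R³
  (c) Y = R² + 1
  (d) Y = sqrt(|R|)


Checking option (a) Y = -R²:
  R = 0.1 -> Y = -0.01 ✓
  R = 0.397 -> Y = -0.157 ✓
  R = 0.486 -> Y = -0.236 ✓
All samples match this transformation.

(a) -R²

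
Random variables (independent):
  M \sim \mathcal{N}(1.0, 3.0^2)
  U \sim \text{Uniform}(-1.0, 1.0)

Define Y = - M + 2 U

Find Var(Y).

For independent RVs: Var(aX + bY) = a²Var(X) + b²Var(Y)
Var(M) = 9
Var(U) = 0.33333333
Var(Y) = (-1)²*9 + 2²*0.33333333
= 1*9 + 4*0.33333333 = 10.333333

10.333333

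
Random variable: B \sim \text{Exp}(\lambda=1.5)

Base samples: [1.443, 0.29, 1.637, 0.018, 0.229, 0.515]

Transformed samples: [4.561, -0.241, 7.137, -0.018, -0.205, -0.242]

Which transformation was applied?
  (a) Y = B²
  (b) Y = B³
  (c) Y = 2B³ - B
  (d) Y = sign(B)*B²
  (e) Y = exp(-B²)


Checking option (c) Y = 2B³ - B:
  B = 1.443 -> Y = 4.561 ✓
  B = 0.29 -> Y = -0.241 ✓
  B = 1.637 -> Y = 7.137 ✓
All samples match this transformation.

(c) 2B³ - B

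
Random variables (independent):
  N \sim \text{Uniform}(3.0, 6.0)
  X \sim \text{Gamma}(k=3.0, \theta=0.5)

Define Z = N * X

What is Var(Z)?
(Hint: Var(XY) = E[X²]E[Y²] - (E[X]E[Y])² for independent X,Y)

Var(XY) = E[X²]E[Y²] - (E[X]E[Y])²
E[N] = 4.5, Var(N) = 0.75
E[X] = 1.5, Var(X) = 0.75
E[N²] = 0.75 + 4.5² = 21
E[X²] = 0.75 + 1.5² = 3
Var(Z) = 21*3 - (4.5*1.5)²
= 63 - 45.5625 = 17.4375

17.4375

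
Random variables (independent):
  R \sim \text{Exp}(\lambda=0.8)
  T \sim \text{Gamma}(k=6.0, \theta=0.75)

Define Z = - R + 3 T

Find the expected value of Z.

E[Z] = -1*E[R] + 3*E[T]
E[R] = 1.25
E[T] = 4.5
E[Z] = -1*1.25 + 3*4.5 = 12.25

12.25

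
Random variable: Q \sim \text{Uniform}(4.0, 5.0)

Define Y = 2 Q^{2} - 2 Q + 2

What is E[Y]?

E[Y] = 2*E[Q²] - 2*E[Q] + 2
E[Q] = 4.5
E[Q²] = Var(Q) + (E[Q])² = 0.083333333 + 20.25 = 20.333333
E[Y] = 2*20.333333 - 2*4.5 + 2 = 33.666667

33.666667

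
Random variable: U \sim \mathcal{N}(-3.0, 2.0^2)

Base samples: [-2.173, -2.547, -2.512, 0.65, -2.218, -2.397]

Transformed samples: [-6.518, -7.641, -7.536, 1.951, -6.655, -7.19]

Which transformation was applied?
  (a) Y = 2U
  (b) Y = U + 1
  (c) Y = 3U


Checking option (c) Y = 3U:
  U = -2.173 -> Y = -6.518 ✓
  U = -2.547 -> Y = -7.641 ✓
  U = -2.512 -> Y = -7.536 ✓
All samples match this transformation.

(c) 3U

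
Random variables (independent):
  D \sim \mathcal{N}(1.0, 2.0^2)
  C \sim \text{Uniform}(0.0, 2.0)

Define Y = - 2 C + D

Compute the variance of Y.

For independent RVs: Var(aX + bY) = a²Var(X) + b²Var(Y)
Var(D) = 4
Var(C) = 0.33333333
Var(Y) = 1²*4 + (-2)²*0.33333333
= 1*4 + 4*0.33333333 = 5.3333333

5.3333333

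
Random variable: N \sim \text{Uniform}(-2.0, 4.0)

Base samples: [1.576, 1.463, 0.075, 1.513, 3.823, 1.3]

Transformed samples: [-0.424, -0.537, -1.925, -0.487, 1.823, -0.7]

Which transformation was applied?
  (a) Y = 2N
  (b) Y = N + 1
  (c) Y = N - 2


Checking option (c) Y = N - 2:
  N = 1.576 -> Y = -0.424 ✓
  N = 1.463 -> Y = -0.537 ✓
  N = 0.075 -> Y = -1.925 ✓
All samples match this transformation.

(c) N - 2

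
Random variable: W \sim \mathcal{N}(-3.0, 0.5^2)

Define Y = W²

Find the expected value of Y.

E[W²] = Var(W) + (E[W])² = 0.25 + 9 = 9.25

9.25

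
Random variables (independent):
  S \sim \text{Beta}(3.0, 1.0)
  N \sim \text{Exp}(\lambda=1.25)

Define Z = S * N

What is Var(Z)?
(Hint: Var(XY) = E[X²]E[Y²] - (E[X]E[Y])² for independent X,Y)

Var(XY) = E[X²]E[Y²] - (E[X]E[Y])²
E[S] = 0.75, Var(S) = 0.0375
E[N] = 0.8, Var(N) = 0.64
E[S²] = 0.0375 + 0.75² = 0.6
E[N²] = 0.64 + 0.8² = 1.28
Var(Z) = 0.6*1.28 - (0.75*0.8)²
= 0.768 - 0.36 = 0.408

0.408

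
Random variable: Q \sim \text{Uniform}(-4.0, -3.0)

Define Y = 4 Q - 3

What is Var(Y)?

For Y = aQ + b: Var(Y) = a² * Var(Q)
Var(Q) = (-3 + 4)^2/12 = 0.083333333
Var(Y) = 4² * 0.083333333 = 16 * 0.083333333 = 1.3333333

1.3333333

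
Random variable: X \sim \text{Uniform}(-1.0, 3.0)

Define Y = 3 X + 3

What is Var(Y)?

For Y = aX + b: Var(Y) = a² * Var(X)
Var(X) = (3 + 1)^2/12 = 1.3333333
Var(Y) = 3² * 1.3333333 = 9 * 1.3333333 = 12

12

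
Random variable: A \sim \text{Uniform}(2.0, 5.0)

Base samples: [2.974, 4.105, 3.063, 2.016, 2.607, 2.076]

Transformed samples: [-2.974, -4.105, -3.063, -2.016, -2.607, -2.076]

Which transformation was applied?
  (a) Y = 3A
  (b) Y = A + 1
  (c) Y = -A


Checking option (c) Y = -A:
  A = 2.974 -> Y = -2.974 ✓
  A = 4.105 -> Y = -4.105 ✓
  A = 3.063 -> Y = -3.063 ✓
All samples match this transformation.

(c) -A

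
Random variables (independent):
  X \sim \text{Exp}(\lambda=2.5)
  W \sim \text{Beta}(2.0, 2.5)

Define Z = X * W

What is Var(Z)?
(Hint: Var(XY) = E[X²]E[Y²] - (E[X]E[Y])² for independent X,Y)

Var(XY) = E[X²]E[Y²] - (E[X]E[Y])²
E[X] = 0.4, Var(X) = 0.16
E[W] = 0.44444444, Var(W) = 0.044893378
E[X²] = 0.16 + 0.4² = 0.32
E[W²] = 0.044893378 + 0.44444444² = 0.24242424
Var(Z) = 0.32*0.24242424 - (0.4*0.44444444)²
= 0.077575758 - 0.031604938 = 0.045970819

0.045970819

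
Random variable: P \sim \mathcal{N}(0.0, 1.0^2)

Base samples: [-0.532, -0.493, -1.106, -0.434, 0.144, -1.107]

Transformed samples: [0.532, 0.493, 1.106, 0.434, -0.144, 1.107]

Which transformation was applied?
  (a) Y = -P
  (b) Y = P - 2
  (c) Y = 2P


Checking option (a) Y = -P:
  P = -0.532 -> Y = 0.532 ✓
  P = -0.493 -> Y = 0.493 ✓
  P = -1.106 -> Y = 1.106 ✓
All samples match this transformation.

(a) -P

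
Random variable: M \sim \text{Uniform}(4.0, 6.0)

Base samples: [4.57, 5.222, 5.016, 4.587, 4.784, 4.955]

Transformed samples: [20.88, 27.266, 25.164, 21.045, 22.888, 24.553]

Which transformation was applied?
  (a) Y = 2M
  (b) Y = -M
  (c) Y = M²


Checking option (c) Y = M²:
  M = 4.57 -> Y = 20.88 ✓
  M = 5.222 -> Y = 27.266 ✓
  M = 5.016 -> Y = 25.164 ✓
All samples match this transformation.

(c) M²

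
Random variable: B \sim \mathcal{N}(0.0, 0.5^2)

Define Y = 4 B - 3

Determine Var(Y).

For Y = aB + b: Var(Y) = a² * Var(B)
Var(B) = 0.5^2 = 0.25
Var(Y) = 4² * 0.25 = 16 * 0.25 = 4

4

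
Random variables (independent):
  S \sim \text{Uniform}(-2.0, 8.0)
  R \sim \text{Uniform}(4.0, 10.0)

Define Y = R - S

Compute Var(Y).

For independent RVs: Var(aX + bY) = a²Var(X) + b²Var(Y)
Var(S) = 8.3333333
Var(R) = 3
Var(Y) = (-1)²*8.3333333 + 1²*3
= 1*8.3333333 + 1*3 = 11.333333

11.333333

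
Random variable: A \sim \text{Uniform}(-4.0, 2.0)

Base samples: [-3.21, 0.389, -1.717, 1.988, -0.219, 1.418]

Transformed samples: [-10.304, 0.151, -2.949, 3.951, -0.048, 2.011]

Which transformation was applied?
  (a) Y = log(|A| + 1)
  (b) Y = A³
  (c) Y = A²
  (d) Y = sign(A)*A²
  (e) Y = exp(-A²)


Checking option (d) Y = sign(A)*A²:
  A = -3.21 -> Y = -10.304 ✓
  A = 0.389 -> Y = 0.151 ✓
  A = -1.717 -> Y = -2.949 ✓
All samples match this transformation.

(d) sign(A)*A²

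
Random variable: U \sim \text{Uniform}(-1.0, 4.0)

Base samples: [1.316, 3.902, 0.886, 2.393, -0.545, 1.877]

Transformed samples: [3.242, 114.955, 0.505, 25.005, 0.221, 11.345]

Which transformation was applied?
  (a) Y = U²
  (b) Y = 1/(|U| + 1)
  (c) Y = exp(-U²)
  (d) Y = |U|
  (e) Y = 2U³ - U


Checking option (e) Y = 2U³ - U:
  U = 1.316 -> Y = 3.242 ✓
  U = 3.902 -> Y = 114.955 ✓
  U = 0.886 -> Y = 0.505 ✓
All samples match this transformation.

(e) 2U³ - U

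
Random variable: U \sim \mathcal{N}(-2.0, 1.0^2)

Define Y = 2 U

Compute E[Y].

For Y = 2U:
E[Y] = 2 * E[U]
E[U] = -2.0 = -2
E[Y] = 2 * (-2) = -4

-4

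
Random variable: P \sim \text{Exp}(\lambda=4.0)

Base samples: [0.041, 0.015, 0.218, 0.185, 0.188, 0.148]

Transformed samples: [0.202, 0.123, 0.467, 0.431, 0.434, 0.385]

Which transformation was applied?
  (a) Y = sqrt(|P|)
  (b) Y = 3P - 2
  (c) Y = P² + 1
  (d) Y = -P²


Checking option (a) Y = sqrt(|P|):
  P = 0.041 -> Y = 0.202 ✓
  P = 0.015 -> Y = 0.123 ✓
  P = 0.218 -> Y = 0.467 ✓
All samples match this transformation.

(a) sqrt(|P|)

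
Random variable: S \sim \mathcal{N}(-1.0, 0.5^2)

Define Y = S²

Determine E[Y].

Using E[X²] = Var(X) + (E[X])²:
E[S] = -1
Var(S) = 0.5^2 = 0.25
E[S²] = 0.25 + (-1)² = 0.25 + 1 = 1.25

1.25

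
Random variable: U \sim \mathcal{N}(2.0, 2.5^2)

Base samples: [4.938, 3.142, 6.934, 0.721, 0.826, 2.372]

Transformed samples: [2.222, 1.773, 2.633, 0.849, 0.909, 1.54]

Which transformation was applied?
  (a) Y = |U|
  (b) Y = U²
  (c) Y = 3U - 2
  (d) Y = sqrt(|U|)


Checking option (d) Y = sqrt(|U|):
  U = 4.938 -> Y = 2.222 ✓
  U = 3.142 -> Y = 1.773 ✓
  U = 6.934 -> Y = 2.633 ✓
All samples match this transformation.

(d) sqrt(|U|)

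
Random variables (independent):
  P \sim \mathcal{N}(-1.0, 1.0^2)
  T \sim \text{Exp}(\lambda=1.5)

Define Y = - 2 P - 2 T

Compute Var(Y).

For independent RVs: Var(aX + bY) = a²Var(X) + b²Var(Y)
Var(P) = 1
Var(T) = 0.44444444
Var(Y) = (-2)²*1 + (-2)²*0.44444444
= 4*1 + 4*0.44444444 = 5.7777778

5.7777778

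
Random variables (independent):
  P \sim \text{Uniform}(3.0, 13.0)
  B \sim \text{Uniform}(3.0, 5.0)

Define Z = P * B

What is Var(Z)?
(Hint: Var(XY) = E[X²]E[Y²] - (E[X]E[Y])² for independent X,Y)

Var(XY) = E[X²]E[Y²] - (E[X]E[Y])²
E[P] = 8, Var(P) = 8.3333333
E[B] = 4, Var(B) = 0.33333333
E[P²] = 8.3333333 + 8² = 72.333333
E[B²] = 0.33333333 + 4² = 16.333333
Var(Z) = 72.333333*16.333333 - (8*4)²
= 1181.4444 - 1024 = 157.44444

157.44444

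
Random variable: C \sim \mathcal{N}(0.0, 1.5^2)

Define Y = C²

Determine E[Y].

Using E[X²] = Var(X) + (E[X])²:
E[C] = 0
Var(C) = 1.5^2 = 2.25
E[C²] = 2.25 + 0² = 2.25 + 0 = 2.25

2.25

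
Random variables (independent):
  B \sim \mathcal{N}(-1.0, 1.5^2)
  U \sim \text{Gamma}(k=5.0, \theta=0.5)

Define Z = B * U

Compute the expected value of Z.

For independent RVs: E[XY] = E[X]*E[Y]
E[B] = -1
E[U] = 2.5
E[Z] = -1 * 2.5 = -2.5

-2.5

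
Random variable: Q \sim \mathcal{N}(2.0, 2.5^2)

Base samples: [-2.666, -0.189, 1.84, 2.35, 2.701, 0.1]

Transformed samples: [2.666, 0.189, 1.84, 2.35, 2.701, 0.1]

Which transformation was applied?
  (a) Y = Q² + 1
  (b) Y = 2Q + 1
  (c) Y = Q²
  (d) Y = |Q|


Checking option (d) Y = |Q|:
  Q = -2.666 -> Y = 2.666 ✓
  Q = -0.189 -> Y = 0.189 ✓
  Q = 1.84 -> Y = 1.84 ✓
All samples match this transformation.

(d) |Q|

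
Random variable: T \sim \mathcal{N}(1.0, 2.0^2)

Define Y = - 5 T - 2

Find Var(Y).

For Y = aT + b: Var(Y) = a² * Var(T)
Var(T) = 2.0^2 = 4
Var(Y) = (-5)² * 4 = 25 * 4 = 100

100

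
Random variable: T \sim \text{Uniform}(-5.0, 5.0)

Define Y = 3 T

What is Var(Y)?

For Y = aT + b: Var(Y) = a² * Var(T)
Var(T) = (5 + 5)^2/12 = 8.3333333
Var(Y) = 3² * 8.3333333 = 9 * 8.3333333 = 75

75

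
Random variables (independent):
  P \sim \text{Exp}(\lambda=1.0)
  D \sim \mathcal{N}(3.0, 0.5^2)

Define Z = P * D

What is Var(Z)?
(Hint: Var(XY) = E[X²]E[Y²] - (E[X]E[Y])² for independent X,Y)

Var(XY) = E[X²]E[Y²] - (E[X]E[Y])²
E[P] = 1, Var(P) = 1
E[D] = 3, Var(D) = 0.25
E[P²] = 1 + 1² = 2
E[D²] = 0.25 + 3² = 9.25
Var(Z) = 2*9.25 - (1*3)²
= 18.5 - 9 = 9.5

9.5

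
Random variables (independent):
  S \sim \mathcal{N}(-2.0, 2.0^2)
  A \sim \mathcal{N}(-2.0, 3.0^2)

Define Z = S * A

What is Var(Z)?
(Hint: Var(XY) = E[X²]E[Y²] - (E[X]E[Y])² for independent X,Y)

Var(XY) = E[X²]E[Y²] - (E[X]E[Y])²
E[S] = -2, Var(S) = 4
E[A] = -2, Var(A) = 9
E[S²] = 4 + (-2)² = 8
E[A²] = 9 + (-2)² = 13
Var(Z) = 8*13 - (-2*(-2))²
= 104 - 16 = 88

88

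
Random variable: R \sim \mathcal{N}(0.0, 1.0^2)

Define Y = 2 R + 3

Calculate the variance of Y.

For Y = aR + b: Var(Y) = a² * Var(R)
Var(R) = 1.0^2 = 1
Var(Y) = 2² * 1 = 4 * 1 = 4

4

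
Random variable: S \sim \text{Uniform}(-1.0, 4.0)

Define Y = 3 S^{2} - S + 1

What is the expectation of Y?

E[Y] = 3*E[S²] - 1*E[S] + 1
E[S] = 1.5
E[S²] = Var(S) + (E[S])² = 2.0833333 + 2.25 = 4.3333333
E[Y] = 3*4.3333333 - 1*1.5 + 1 = 12.5

12.5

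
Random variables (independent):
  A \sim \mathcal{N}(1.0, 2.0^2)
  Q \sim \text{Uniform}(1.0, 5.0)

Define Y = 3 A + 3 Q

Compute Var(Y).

For independent RVs: Var(aX + bY) = a²Var(X) + b²Var(Y)
Var(A) = 4
Var(Q) = 1.3333333
Var(Y) = 3²*4 + 3²*1.3333333
= 9*4 + 9*1.3333333 = 48

48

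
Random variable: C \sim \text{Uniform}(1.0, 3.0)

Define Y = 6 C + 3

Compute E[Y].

For Y = 6C + 3:
E[Y] = 6 * E[C] + 3
E[C] = (1 + 3)/2 = 2
E[Y] = 6 * 2 + 3 = 15

15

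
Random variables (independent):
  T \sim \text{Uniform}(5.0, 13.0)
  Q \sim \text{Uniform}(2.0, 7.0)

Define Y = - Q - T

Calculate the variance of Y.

For independent RVs: Var(aX + bY) = a²Var(X) + b²Var(Y)
Var(T) = 5.3333333
Var(Q) = 2.0833333
Var(Y) = (-1)²*5.3333333 + (-1)²*2.0833333
= 1*5.3333333 + 1*2.0833333 = 7.4166667

7.4166667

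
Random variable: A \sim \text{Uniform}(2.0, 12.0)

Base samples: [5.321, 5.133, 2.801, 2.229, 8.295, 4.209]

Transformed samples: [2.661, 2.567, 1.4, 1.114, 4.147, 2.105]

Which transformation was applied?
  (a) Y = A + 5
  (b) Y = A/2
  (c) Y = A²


Checking option (b) Y = A/2:
  A = 5.321 -> Y = 2.661 ✓
  A = 5.133 -> Y = 2.567 ✓
  A = 2.801 -> Y = 1.4 ✓
All samples match this transformation.

(b) A/2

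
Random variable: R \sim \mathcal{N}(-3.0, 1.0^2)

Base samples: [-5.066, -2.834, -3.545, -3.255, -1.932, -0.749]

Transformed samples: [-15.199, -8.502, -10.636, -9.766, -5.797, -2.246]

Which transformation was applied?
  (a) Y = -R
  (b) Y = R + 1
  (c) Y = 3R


Checking option (c) Y = 3R:
  R = -5.066 -> Y = -15.199 ✓
  R = -2.834 -> Y = -8.502 ✓
  R = -3.545 -> Y = -10.636 ✓
All samples match this transformation.

(c) 3R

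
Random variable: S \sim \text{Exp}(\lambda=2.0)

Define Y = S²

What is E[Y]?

Using E[X²] = Var(X) + (E[X])²:
E[S] = 0.5
Var(S) = 1/2.0^2 = 0.25
E[S²] = 0.25 + 0.5² = 0.25 + 0.25 = 0.5

0.5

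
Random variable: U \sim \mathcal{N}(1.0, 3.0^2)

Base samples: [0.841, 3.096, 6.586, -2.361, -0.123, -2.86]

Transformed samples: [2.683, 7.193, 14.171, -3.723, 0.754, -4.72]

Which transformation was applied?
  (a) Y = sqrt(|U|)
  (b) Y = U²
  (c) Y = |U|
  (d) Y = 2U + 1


Checking option (d) Y = 2U + 1:
  U = 0.841 -> Y = 2.683 ✓
  U = 3.096 -> Y = 7.193 ✓
  U = 6.586 -> Y = 14.171 ✓
All samples match this transformation.

(d) 2U + 1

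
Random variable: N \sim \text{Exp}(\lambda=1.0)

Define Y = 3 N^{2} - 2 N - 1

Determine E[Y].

E[Y] = 3*E[N²] - 2*E[N] - 1
E[N] = 1
E[N²] = Var(N) + (E[N])² = 1 + 1 = 2
E[Y] = 3*2 - 2*1 - 1 = 3

3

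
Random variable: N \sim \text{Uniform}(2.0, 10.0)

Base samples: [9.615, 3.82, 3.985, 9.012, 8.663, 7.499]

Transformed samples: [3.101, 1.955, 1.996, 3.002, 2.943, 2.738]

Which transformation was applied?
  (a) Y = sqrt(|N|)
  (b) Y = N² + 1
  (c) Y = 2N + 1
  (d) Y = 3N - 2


Checking option (a) Y = sqrt(|N|):
  N = 9.615 -> Y = 3.101 ✓
  N = 3.82 -> Y = 1.955 ✓
  N = 3.985 -> Y = 1.996 ✓
All samples match this transformation.

(a) sqrt(|N|)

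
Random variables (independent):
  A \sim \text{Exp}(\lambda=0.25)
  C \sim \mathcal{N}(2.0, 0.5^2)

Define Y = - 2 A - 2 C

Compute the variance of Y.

For independent RVs: Var(aX + bY) = a²Var(X) + b²Var(Y)
Var(A) = 16
Var(C) = 0.25
Var(Y) = (-2)²*16 + (-2)²*0.25
= 4*16 + 4*0.25 = 65

65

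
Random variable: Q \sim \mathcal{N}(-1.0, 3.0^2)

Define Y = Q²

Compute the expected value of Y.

E[Q²] = Var(Q) + (E[Q])² = 9 + 1 = 10

10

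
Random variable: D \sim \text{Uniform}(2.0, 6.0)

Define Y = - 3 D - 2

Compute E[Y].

For Y = -3D - 2:
E[Y] = -3 * E[D] - 2
E[D] = (2 + 6)/2 = 4
E[Y] = -3 * 4 - 2 = -14

-14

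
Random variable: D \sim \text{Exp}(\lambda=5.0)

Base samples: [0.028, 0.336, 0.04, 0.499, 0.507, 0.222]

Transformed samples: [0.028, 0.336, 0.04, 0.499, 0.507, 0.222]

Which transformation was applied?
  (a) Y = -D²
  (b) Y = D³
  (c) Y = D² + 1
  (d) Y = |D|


Checking option (d) Y = |D|:
  D = 0.028 -> Y = 0.028 ✓
  D = 0.336 -> Y = 0.336 ✓
  D = 0.04 -> Y = 0.04 ✓
All samples match this transformation.

(d) |D|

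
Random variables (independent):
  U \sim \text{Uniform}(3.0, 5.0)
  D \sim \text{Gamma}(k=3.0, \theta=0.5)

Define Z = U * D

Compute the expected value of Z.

For independent RVs: E[XY] = E[X]*E[Y]
E[U] = 4
E[D] = 1.5
E[Z] = 4 * 1.5 = 6

6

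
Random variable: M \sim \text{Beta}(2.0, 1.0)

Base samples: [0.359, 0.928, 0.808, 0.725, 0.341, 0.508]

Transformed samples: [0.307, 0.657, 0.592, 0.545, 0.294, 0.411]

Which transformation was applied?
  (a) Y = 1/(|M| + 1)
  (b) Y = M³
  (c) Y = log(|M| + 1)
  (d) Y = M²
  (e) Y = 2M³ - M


Checking option (c) Y = log(|M| + 1):
  M = 0.359 -> Y = 0.307 ✓
  M = 0.928 -> Y = 0.657 ✓
  M = 0.808 -> Y = 0.592 ✓
All samples match this transformation.

(c) log(|M| + 1)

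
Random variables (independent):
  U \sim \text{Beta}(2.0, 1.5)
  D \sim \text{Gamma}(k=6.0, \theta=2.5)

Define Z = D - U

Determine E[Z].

E[Z] = -1*E[U] + 1*E[D]
E[U] = 0.57142857
E[D] = 15
E[Z] = -1*0.57142857 + 1*15 = 14.428571

14.428571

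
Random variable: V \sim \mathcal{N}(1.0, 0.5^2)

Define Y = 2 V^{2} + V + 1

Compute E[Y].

E[Y] = 2*E[V²] + 1*E[V] + 1
E[V] = 1
E[V²] = Var(V) + (E[V])² = 0.25 + 1 = 1.25
E[Y] = 2*1.25 + 1*1 + 1 = 4.5

4.5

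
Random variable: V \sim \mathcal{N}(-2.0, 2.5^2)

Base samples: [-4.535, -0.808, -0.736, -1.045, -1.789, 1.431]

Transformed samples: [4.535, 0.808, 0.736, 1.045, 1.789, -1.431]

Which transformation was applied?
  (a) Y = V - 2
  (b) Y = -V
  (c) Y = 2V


Checking option (b) Y = -V:
  V = -4.535 -> Y = 4.535 ✓
  V = -0.808 -> Y = 0.808 ✓
  V = -0.736 -> Y = 0.736 ✓
All samples match this transformation.

(b) -V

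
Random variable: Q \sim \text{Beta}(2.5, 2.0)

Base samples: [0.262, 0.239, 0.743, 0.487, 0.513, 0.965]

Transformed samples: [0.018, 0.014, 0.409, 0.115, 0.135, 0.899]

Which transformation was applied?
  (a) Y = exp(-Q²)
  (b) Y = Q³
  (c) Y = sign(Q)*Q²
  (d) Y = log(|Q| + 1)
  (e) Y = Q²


Checking option (b) Y = Q³:
  Q = 0.262 -> Y = 0.018 ✓
  Q = 0.239 -> Y = 0.014 ✓
  Q = 0.743 -> Y = 0.409 ✓
All samples match this transformation.

(b) Q³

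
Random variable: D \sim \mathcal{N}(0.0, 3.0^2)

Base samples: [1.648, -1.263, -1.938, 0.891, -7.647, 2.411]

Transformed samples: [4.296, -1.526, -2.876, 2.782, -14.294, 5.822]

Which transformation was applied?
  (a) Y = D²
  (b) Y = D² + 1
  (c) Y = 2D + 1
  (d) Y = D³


Checking option (c) Y = 2D + 1:
  D = 1.648 -> Y = 4.296 ✓
  D = -1.263 -> Y = -1.526 ✓
  D = -1.938 -> Y = -2.876 ✓
All samples match this transformation.

(c) 2D + 1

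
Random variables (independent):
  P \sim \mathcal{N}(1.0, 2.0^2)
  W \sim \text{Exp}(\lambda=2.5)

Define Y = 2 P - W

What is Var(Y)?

For independent RVs: Var(aX + bY) = a²Var(X) + b²Var(Y)
Var(P) = 4
Var(W) = 0.16
Var(Y) = 2²*4 + (-1)²*0.16
= 4*4 + 1*0.16 = 16.16

16.16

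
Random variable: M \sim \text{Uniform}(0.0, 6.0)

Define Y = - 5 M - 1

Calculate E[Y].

For Y = -5M - 1:
E[Y] = -5 * E[M] - 1
E[M] = (0 + 6)/2 = 3
E[Y] = -5 * 3 - 1 = -16

-16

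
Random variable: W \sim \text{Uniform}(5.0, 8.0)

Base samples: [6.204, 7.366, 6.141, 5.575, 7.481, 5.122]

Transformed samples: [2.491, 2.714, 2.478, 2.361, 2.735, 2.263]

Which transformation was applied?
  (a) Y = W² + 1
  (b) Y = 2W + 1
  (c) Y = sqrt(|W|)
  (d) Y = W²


Checking option (c) Y = sqrt(|W|):
  W = 6.204 -> Y = 2.491 ✓
  W = 7.366 -> Y = 2.714 ✓
  W = 6.141 -> Y = 2.478 ✓
All samples match this transformation.

(c) sqrt(|W|)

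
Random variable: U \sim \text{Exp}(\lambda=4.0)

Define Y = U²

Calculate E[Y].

Using E[X²] = Var(X) + (E[X])²:
E[U] = 0.25
Var(U) = 1/4.0^2 = 0.0625
E[U²] = 0.0625 + 0.25² = 0.0625 + 0.0625 = 0.125

0.125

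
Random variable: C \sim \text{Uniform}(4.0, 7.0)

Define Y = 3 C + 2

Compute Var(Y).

For Y = aC + b: Var(Y) = a² * Var(C)
Var(C) = (7 - 4)^2/12 = 0.75
Var(Y) = 3² * 0.75 = 9 * 0.75 = 6.75

6.75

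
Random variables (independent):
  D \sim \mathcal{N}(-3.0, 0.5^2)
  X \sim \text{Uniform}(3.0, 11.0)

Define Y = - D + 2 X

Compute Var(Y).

For independent RVs: Var(aX + bY) = a²Var(X) + b²Var(Y)
Var(D) = 0.25
Var(X) = 5.3333333
Var(Y) = (-1)²*0.25 + 2²*5.3333333
= 1*0.25 + 4*5.3333333 = 21.583333

21.583333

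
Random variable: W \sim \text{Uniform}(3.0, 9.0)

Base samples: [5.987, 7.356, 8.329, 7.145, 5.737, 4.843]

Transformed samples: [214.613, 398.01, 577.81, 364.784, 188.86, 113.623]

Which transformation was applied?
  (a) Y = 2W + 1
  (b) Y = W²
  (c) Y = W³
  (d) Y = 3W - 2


Checking option (c) Y = W³:
  W = 5.987 -> Y = 214.613 ✓
  W = 7.356 -> Y = 398.01 ✓
  W = 8.329 -> Y = 577.81 ✓
All samples match this transformation.

(c) W³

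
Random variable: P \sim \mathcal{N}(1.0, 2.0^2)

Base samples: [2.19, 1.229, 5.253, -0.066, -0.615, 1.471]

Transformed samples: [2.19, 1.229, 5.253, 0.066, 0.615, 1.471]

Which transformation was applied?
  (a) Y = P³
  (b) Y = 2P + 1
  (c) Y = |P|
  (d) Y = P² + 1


Checking option (c) Y = |P|:
  P = 2.19 -> Y = 2.19 ✓
  P = 1.229 -> Y = 1.229 ✓
  P = 5.253 -> Y = 5.253 ✓
All samples match this transformation.

(c) |P|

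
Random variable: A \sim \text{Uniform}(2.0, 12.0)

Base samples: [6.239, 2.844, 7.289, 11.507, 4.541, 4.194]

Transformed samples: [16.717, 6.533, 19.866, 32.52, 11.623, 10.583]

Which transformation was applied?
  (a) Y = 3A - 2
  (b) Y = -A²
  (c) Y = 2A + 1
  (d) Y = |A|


Checking option (a) Y = 3A - 2:
  A = 6.239 -> Y = 16.717 ✓
  A = 2.844 -> Y = 6.533 ✓
  A = 7.289 -> Y = 19.866 ✓
All samples match this transformation.

(a) 3A - 2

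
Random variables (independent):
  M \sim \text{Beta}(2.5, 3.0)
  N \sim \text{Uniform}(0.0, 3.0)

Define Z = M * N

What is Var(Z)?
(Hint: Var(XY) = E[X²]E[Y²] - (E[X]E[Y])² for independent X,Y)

Var(XY) = E[X²]E[Y²] - (E[X]E[Y])²
E[M] = 0.45454545, Var(M) = 0.038143675
E[N] = 1.5, Var(N) = 0.75
E[M²] = 0.038143675 + 0.45454545² = 0.24475524
E[N²] = 0.75 + 1.5² = 3
Var(Z) = 0.24475524*3 - (0.45454545*1.5)²
= 0.73426573 - 0.46487603 = 0.2693897

0.2693897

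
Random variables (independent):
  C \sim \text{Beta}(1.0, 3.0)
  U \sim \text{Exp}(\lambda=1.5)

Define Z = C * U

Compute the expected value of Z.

For independent RVs: E[XY] = E[X]*E[Y]
E[C] = 0.25
E[U] = 0.66666667
E[Z] = 0.25 * 0.66666667 = 0.16666667

0.16666667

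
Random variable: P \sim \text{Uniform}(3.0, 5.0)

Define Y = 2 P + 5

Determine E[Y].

For Y = 2P + 5:
E[Y] = 2 * E[P] + 5
E[P] = (3 + 5)/2 = 4
E[Y] = 2 * 4 + 5 = 13

13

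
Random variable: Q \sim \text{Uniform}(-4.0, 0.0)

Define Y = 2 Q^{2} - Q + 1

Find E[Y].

E[Y] = 2*E[Q²] - 1*E[Q] + 1
E[Q] = -2
E[Q²] = Var(Q) + (E[Q])² = 1.3333333 + 4 = 5.3333333
E[Y] = 2*5.3333333 - 1*(-2) + 1 = 13.666667

13.666667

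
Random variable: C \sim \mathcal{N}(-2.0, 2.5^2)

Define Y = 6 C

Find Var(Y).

For Y = aC + b: Var(Y) = a² * Var(C)
Var(C) = 2.5^2 = 6.25
Var(Y) = 6² * 6.25 = 36 * 6.25 = 225

225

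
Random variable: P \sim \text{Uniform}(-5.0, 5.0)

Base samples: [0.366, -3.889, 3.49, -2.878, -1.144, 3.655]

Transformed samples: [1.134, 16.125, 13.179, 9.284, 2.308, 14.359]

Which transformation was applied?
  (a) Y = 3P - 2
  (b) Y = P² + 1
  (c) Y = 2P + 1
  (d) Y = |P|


Checking option (b) Y = P² + 1:
  P = 0.366 -> Y = 1.134 ✓
  P = -3.889 -> Y = 16.125 ✓
  P = 3.49 -> Y = 13.179 ✓
All samples match this transformation.

(b) P² + 1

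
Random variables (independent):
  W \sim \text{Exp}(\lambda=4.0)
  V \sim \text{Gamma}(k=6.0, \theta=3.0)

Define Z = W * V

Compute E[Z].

For independent RVs: E[XY] = E[X]*E[Y]
E[W] = 0.25
E[V] = 18
E[Z] = 0.25 * 18 = 4.5

4.5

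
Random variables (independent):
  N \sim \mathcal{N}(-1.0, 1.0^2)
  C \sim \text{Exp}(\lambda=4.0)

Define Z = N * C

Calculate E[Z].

For independent RVs: E[XY] = E[X]*E[Y]
E[N] = -1
E[C] = 0.25
E[Z] = -1 * 0.25 = -0.25

-0.25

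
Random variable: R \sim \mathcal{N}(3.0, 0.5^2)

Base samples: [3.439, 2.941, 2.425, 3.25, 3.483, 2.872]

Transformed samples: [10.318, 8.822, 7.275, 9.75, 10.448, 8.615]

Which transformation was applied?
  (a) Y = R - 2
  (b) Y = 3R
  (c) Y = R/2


Checking option (b) Y = 3R:
  R = 3.439 -> Y = 10.318 ✓
  R = 2.941 -> Y = 8.822 ✓
  R = 2.425 -> Y = 7.275 ✓
All samples match this transformation.

(b) 3R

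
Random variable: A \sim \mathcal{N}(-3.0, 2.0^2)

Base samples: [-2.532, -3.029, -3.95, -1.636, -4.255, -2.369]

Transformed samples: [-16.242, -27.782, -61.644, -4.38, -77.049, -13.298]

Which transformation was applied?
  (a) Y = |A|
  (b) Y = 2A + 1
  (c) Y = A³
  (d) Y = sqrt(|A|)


Checking option (c) Y = A³:
  A = -2.532 -> Y = -16.242 ✓
  A = -3.029 -> Y = -27.782 ✓
  A = -3.95 -> Y = -61.644 ✓
All samples match this transformation.

(c) A³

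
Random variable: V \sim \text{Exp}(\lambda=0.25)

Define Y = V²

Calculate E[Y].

E[V²] = Var(V) + (E[V])² = 16 + 16 = 32

32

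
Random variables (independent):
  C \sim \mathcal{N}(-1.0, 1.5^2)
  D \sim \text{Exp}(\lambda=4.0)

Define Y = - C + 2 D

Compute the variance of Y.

For independent RVs: Var(aX + bY) = a²Var(X) + b²Var(Y)
Var(C) = 2.25
Var(D) = 0.0625
Var(Y) = (-1)²*2.25 + 2²*0.0625
= 1*2.25 + 4*0.0625 = 2.5

2.5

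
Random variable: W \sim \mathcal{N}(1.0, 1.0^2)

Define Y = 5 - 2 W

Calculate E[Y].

For Y = -2W + 5:
E[Y] = -2 * E[W] + 5
E[W] = 1.0 = 1
E[Y] = -2 * 1 + 5 = 3

3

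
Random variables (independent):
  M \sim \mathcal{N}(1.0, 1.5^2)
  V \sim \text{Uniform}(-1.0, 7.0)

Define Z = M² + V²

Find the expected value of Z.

E[Z] = E[M²] + E[V²]
E[M²] = Var(M) + E[M]² = 2.25 + 1 = 3.25
E[V²] = Var(V) + E[V]² = 5.3333333 + 9 = 14.333333
E[Z] = 3.25 + 14.333333 = 17.583333

17.583333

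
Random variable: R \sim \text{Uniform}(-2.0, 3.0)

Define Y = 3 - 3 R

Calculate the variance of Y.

For Y = aR + b: Var(Y) = a² * Var(R)
Var(R) = (3 + 2)^2/12 = 2.0833333
Var(Y) = (-3)² * 2.0833333 = 9 * 2.0833333 = 18.75

18.75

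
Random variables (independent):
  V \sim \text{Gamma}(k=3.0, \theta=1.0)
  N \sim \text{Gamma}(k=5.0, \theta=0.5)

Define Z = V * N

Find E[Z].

For independent RVs: E[XY] = E[X]*E[Y]
E[V] = 3
E[N] = 2.5
E[Z] = 3 * 2.5 = 7.5

7.5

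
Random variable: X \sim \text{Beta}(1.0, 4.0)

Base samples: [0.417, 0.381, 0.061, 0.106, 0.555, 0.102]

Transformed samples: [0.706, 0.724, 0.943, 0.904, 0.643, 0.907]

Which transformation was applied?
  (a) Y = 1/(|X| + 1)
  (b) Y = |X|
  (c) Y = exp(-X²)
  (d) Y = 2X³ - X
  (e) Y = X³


Checking option (a) Y = 1/(|X| + 1):
  X = 0.417 -> Y = 0.706 ✓
  X = 0.381 -> Y = 0.724 ✓
  X = 0.061 -> Y = 0.943 ✓
All samples match this transformation.

(a) 1/(|X| + 1)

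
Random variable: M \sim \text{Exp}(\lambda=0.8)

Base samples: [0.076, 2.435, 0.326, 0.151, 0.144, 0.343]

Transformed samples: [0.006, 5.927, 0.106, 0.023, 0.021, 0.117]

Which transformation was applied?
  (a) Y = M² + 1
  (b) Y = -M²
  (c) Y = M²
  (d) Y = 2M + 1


Checking option (c) Y = M²:
  M = 0.076 -> Y = 0.006 ✓
  M = 2.435 -> Y = 5.927 ✓
  M = 0.326 -> Y = 0.106 ✓
All samples match this transformation.

(c) M²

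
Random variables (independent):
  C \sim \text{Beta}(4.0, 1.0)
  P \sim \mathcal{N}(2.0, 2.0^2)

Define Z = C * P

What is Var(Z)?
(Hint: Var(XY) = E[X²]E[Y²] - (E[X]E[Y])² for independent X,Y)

Var(XY) = E[X²]E[Y²] - (E[X]E[Y])²
E[C] = 0.8, Var(C) = 0.026666667
E[P] = 2, Var(P) = 4
E[C²] = 0.026666667 + 0.8² = 0.66666667
E[P²] = 4 + 2² = 8
Var(Z) = 0.66666667*8 - (0.8*2)²
= 5.3333333 - 2.56 = 2.7733333

2.7733333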